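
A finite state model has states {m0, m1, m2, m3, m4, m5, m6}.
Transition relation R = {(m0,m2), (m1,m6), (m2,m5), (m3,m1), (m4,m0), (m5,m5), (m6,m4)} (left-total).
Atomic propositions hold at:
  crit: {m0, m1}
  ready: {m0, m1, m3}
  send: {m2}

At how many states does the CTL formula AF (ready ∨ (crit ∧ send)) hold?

5

Sat(crit ∧ send) = ∅
Sat(ready ∨ (crit ∧ send)) = {m0, m1, m3}
AF (ready ∨ (crit ∧ send)): least fixpoint, start Z0 = {m0, m1, m3}, add states with every successor in Z. Z1 = {m0, m1, m3, m4}; Z2 = {m0, m1, m3, m4, m6}; fixed.
Sat(AF (ready ∨ (crit ∧ send))) = {m0, m1, m3, m4, m6}
|Sat(AF (ready ∨ (crit ∧ send)))| = |{m0, m1, m3, m4, m6}| = 5.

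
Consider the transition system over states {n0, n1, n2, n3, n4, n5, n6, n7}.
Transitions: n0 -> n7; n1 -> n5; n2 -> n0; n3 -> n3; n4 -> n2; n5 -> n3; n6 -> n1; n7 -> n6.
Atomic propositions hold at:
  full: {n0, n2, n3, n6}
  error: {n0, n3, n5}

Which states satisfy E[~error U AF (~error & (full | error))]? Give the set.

{n0, n2, n4, n6, n7}

Sat(~error) = {n1, n2, n4, n6, n7}
Sat(full | error) = {n0, n2, n3, n5, n6}
Sat(~error & (full | error)) = {n2, n6}
AF (~error & (full | error)): least fixpoint, start Z0 = {n2, n6}, add states with every successor in Z. Z1 = {n2, n4, n6, n7}; Z2 = {n0, n2, n4, n6, n7}; fixed.
Sat(AF (~error & (full | error))) = {n0, n2, n4, n6, n7}
E[~error U AF (~error & (full | error))]: least fixpoint, start Z0 = Sat(AF (~error & (full | error))) = {n0, n2, n4, n6, n7}, add states in Sat(~error) with some successor in Z. Already a fixed point.
Sat(E[~error U AF (~error & (full | error))]) = {n0, n2, n4, n6, n7}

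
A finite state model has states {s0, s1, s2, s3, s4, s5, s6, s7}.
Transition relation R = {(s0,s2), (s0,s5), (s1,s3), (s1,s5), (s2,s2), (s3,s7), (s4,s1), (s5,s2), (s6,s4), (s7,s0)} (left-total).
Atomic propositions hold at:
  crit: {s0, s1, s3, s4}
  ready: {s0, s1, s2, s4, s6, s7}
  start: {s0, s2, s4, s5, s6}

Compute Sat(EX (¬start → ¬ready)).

{s0, s1, s2, s5, s6, s7}

Sat(¬start) = {s1, s3, s7}
Sat(¬ready) = {s3, s5}
Sat(¬start → ¬ready) = {s0, s2, s3, s4, s5, s6}
Sat(EX (¬start → ¬ready)) = {s : some successor in {s0, s2, s3, s4, s5, s6}} = {s0, s1, s2, s5, s6, s7}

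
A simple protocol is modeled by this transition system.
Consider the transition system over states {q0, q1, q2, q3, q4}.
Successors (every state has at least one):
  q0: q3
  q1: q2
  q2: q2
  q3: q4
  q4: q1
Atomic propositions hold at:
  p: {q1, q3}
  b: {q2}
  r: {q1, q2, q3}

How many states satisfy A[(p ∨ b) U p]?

2

Sat(p ∨ b) = {q1, q2, q3}
A[(p ∨ b) U p]: least fixpoint, start Z0 = Sat(p) = {q1, q3}, add states in Sat(p ∨ b) with every successor in Z. Already a fixed point.
Sat(A[(p ∨ b) U p]) = {q1, q3}
|Sat(A[(p ∨ b) U p])| = |{q1, q3}| = 2.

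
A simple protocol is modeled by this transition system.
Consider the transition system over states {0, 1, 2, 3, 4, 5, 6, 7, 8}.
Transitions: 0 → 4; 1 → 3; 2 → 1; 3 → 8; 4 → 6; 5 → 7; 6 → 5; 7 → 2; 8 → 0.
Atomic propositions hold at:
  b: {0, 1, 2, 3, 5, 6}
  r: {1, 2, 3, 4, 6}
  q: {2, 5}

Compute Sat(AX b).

{1, 2, 4, 6, 7, 8}

Sat(AX b) = {s : every successor in {0, 1, 2, 3, 5, 6}} = {1, 2, 4, 6, 7, 8}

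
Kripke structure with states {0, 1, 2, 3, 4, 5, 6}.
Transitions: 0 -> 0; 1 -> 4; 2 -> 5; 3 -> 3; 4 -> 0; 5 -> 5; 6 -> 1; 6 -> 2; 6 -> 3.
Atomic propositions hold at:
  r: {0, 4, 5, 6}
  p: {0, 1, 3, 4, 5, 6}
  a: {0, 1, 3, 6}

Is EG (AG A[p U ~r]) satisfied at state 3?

Sat(~r) = {1, 2, 3}
A[p U ~r]: least fixpoint, start Z0 = Sat(~r) = {1, 2, 3}, add states in Sat(p) with every successor in Z. Z1 = {1, 2, 3, 6}; fixed.
Sat(A[p U ~r]) = {1, 2, 3, 6}
AG A[p U ~r]: greatest fixpoint, start Z0 = {1, 2, 3, 6}, keep only states in Sat with every successor in Z. Z1 = {3, 6}; Z2 = {3}; fixed.
Sat(AG A[p U ~r]) = {3}
EG (AG A[p U ~r]): greatest fixpoint, start Z0 = {3}, keep only states in Sat with some successor in Z. Already a fixed point.
Sat(EG (AG A[p U ~r])) = {3}
3 ∈ Sat(EG (AG A[p U ~r])) = {3}, so the formula holds at 3.

Yes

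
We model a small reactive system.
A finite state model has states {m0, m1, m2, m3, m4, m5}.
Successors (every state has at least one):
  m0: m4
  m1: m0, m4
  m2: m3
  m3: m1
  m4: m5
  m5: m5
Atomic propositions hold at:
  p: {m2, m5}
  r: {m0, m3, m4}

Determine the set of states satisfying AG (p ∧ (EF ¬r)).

Sat(¬r) = {m1, m2, m5}
EF ¬r: least fixpoint, start Z0 = {m1, m2, m5}, add states with some successor in Z. Z1 = {m1, m2, m3, m4, m5}; Z2 = {m0, m1, m2, m3, m4, m5}; fixed.
Sat(EF ¬r) = {m0, m1, m2, m3, m4, m5}
Sat(p ∧ (EF ¬r)) = {m2, m5}
AG (p ∧ (EF ¬r)): greatest fixpoint, start Z0 = {m2, m5}, keep only states in Sat with every successor in Z. Z1 = {m5}; fixed.
Sat(AG (p ∧ (EF ¬r))) = {m5}

{m5}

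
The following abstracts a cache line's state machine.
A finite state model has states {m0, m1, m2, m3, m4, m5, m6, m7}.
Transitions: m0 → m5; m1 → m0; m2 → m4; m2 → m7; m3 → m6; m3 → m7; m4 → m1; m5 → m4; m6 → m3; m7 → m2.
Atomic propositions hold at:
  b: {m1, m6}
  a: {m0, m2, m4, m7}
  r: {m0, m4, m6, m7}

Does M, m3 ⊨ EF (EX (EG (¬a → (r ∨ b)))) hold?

Yes

Sat(¬a) = {m1, m3, m5, m6}
Sat(r ∨ b) = {m0, m1, m4, m6, m7}
Sat(¬a → (r ∨ b)) = {m0, m1, m2, m4, m6, m7}
EG (¬a → (r ∨ b)): greatest fixpoint, start Z0 = {m0, m1, m2, m4, m6, m7}, keep only states in Sat with some successor in Z. Z1 = {m1, m2, m4, m7}; Z2 = {m2, m4, m7}; Z3 = {m2, m7}; fixed.
Sat(EG (¬a → (r ∨ b))) = {m2, m7}
Sat(EX (EG (¬a → (r ∨ b)))) = {s : some successor in {m2, m7}} = {m2, m3, m7}
EF (EX (EG (¬a → (r ∨ b)))): least fixpoint, start Z0 = {m2, m3, m7}, add states with some successor in Z. Z1 = {m2, m3, m6, m7}; fixed.
Sat(EF (EX (EG (¬a → (r ∨ b))))) = {m2, m3, m6, m7}
m3 ∈ Sat(EF (EX (EG (¬a → (r ∨ b))))) = {m2, m3, m6, m7}, so the formula holds at m3.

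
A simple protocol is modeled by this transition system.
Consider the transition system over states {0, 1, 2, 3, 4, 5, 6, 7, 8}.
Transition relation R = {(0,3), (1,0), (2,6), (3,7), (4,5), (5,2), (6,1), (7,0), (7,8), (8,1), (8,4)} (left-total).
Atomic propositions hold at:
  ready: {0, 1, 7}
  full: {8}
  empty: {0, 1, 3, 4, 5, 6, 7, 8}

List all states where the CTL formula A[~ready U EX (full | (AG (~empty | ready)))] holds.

Sat(~ready) = {2, 3, 4, 5, 6, 8}
Sat(~empty) = {2}
Sat(~empty | ready) = {0, 1, 2, 7}
AG (~empty | ready): greatest fixpoint, start Z0 = {0, 1, 2, 7}, keep only states in Sat with every successor in Z. Z1 = {1}; Z2 = ∅; fixed.
Sat(AG (~empty | ready)) = ∅
Sat(full | (AG (~empty | ready))) = {8}
Sat(EX (full | (AG (~empty | ready)))) = {s : some successor in {8}} = {7}
A[~ready U EX (full | (AG (~empty | ready)))]: least fixpoint, start Z0 = Sat(EX (full | (AG (~empty | ready)))) = {7}, add states in Sat(~ready) with every successor in Z. Z1 = {3, 7}; fixed.
Sat(A[~ready U EX (full | (AG (~empty | ready)))]) = {3, 7}

{3, 7}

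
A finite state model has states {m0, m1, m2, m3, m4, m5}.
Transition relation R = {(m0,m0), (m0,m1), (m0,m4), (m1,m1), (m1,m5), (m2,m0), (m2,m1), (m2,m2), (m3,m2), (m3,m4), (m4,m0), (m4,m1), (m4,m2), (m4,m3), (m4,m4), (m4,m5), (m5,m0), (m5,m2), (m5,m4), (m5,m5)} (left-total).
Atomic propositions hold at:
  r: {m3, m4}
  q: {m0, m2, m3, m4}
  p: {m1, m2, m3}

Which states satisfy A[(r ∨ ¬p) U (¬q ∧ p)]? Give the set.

{m1}

Sat(¬p) = {m0, m4, m5}
Sat(r ∨ ¬p) = {m0, m3, m4, m5}
Sat(¬q) = {m1, m5}
Sat(¬q ∧ p) = {m1}
A[(r ∨ ¬p) U (¬q ∧ p)]: least fixpoint, start Z0 = Sat((¬q ∧ p)) = {m1}, add states in Sat(r ∨ ¬p) with every successor in Z. Already a fixed point.
Sat(A[(r ∨ ¬p) U (¬q ∧ p)]) = {m1}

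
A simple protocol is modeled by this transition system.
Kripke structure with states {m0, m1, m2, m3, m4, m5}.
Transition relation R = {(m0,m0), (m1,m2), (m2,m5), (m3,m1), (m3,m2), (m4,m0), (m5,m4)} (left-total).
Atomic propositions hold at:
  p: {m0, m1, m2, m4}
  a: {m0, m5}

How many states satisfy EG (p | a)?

Sat(p | a) = {m0, m1, m2, m4, m5}
EG (p | a): greatest fixpoint, start Z0 = {m0, m1, m2, m4, m5}, keep only states in Sat with some successor in Z. Already a fixed point.
Sat(EG (p | a)) = {m0, m1, m2, m4, m5}
|Sat(EG (p | a))| = |{m0, m1, m2, m4, m5}| = 5.

5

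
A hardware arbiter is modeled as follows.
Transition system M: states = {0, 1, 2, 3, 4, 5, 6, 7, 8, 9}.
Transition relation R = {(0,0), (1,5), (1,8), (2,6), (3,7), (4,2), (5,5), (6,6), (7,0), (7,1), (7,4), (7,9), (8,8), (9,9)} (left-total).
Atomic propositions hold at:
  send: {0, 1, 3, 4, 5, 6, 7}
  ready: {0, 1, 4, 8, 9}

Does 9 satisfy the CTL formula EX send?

No

Sat(EX send) = {s : some successor in {0, 1, 3, 4, 5, 6, 7}} = {0, 1, 2, 3, 5, 6, 7}
9 ∉ Sat(EX send) = {0, 1, 2, 3, 5, 6, 7}, so the formula does not hold at 9.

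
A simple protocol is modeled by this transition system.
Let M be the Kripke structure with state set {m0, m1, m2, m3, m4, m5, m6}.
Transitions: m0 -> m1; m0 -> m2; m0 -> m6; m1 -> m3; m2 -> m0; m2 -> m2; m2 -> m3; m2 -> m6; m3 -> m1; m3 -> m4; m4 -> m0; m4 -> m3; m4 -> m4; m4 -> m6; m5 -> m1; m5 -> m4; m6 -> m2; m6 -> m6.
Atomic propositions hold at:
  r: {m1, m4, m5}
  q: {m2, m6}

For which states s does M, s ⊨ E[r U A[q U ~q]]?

Sat(~q) = {m0, m1, m3, m4, m5}
A[q U ~q]: least fixpoint, start Z0 = Sat(~q) = {m0, m1, m3, m4, m5}, add states in Sat(q) with every successor in Z. Already a fixed point.
Sat(A[q U ~q]) = {m0, m1, m3, m4, m5}
E[r U A[q U ~q]]: least fixpoint, start Z0 = Sat(A[q U ~q]) = {m0, m1, m3, m4, m5}, add states in Sat(r) with some successor in Z. Already a fixed point.
Sat(E[r U A[q U ~q]]) = {m0, m1, m3, m4, m5}

{m0, m1, m3, m4, m5}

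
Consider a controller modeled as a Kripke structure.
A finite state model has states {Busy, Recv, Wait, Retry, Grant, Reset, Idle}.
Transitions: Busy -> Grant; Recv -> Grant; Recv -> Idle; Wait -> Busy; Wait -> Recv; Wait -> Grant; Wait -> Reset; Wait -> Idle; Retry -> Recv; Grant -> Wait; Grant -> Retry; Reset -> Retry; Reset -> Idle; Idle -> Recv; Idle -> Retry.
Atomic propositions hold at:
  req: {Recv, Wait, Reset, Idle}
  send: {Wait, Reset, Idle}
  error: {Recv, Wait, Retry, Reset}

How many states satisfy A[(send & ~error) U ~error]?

3

Sat(~error) = {Busy, Grant, Idle}
Sat(send & ~error) = {Idle}
A[(send & ~error) U ~error]: least fixpoint, start Z0 = Sat(~error) = {Busy, Grant, Idle}, add states in Sat(send & ~error) with every successor in Z. Already a fixed point.
Sat(A[(send & ~error) U ~error]) = {Busy, Grant, Idle}
|Sat(A[(send & ~error) U ~error])| = |{Busy, Grant, Idle}| = 3.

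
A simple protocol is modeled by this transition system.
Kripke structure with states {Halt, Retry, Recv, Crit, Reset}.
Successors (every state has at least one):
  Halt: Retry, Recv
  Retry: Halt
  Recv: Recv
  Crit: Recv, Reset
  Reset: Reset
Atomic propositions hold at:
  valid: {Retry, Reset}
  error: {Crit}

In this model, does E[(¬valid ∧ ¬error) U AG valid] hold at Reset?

Yes

Sat(¬valid) = {Halt, Recv, Crit}
Sat(¬error) = {Halt, Retry, Recv, Reset}
Sat(¬valid ∧ ¬error) = {Halt, Recv}
AG valid: greatest fixpoint, start Z0 = {Retry, Reset}, keep only states in Sat with every successor in Z. Z1 = {Reset}; fixed.
Sat(AG valid) = {Reset}
E[(¬valid ∧ ¬error) U AG valid]: least fixpoint, start Z0 = Sat(AG valid) = {Reset}, add states in Sat(¬valid ∧ ¬error) with some successor in Z. Already a fixed point.
Sat(E[(¬valid ∧ ¬error) U AG valid]) = {Reset}
Reset ∈ Sat(E[(¬valid ∧ ¬error) U AG valid]) = {Reset}, so the formula holds at Reset.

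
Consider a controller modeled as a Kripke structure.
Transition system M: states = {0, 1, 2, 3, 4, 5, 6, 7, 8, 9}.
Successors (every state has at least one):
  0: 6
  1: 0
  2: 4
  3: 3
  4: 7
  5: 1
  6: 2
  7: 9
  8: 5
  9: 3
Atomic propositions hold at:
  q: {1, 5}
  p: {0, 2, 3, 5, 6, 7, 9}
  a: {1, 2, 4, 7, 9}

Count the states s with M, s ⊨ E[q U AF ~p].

Sat(~p) = {1, 4, 8}
AF ~p: least fixpoint, start Z0 = {1, 4, 8}, add states with every successor in Z. Z1 = {1, 2, 4, 5, 8}; Z2 = {1, 2, 4, 5, 6, 8}; Z3 = {0, 1, 2, 4, 5, 6, 8}; fixed.
Sat(AF ~p) = {0, 1, 2, 4, 5, 6, 8}
E[q U AF ~p]: least fixpoint, start Z0 = Sat(AF ~p) = {0, 1, 2, 4, 5, 6, 8}, add states in Sat(q) with some successor in Z. Already a fixed point.
Sat(E[q U AF ~p]) = {0, 1, 2, 4, 5, 6, 8}
|Sat(E[q U AF ~p])| = |{0, 1, 2, 4, 5, 6, 8}| = 7.

7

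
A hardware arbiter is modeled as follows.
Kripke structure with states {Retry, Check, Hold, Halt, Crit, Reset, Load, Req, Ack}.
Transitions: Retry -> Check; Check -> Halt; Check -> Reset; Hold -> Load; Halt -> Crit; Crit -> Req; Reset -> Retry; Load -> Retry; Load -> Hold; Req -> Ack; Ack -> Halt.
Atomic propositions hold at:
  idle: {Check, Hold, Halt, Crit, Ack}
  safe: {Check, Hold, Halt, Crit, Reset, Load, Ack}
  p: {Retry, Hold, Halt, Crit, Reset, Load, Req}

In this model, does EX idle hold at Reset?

No

Sat(EX idle) = {s : some successor in {Check, Hold, Halt, Crit, Ack}} = {Retry, Check, Halt, Load, Req, Ack}
Reset ∉ Sat(EX idle) = {Retry, Check, Halt, Load, Req, Ack}, so the formula does not hold at Reset.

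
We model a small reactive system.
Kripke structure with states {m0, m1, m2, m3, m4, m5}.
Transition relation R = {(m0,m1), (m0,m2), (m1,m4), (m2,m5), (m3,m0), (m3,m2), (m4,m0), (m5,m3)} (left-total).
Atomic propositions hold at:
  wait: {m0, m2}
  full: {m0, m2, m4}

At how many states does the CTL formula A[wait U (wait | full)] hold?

Sat(wait | full) = {m0, m2, m4}
A[wait U (wait | full)]: least fixpoint, start Z0 = Sat((wait | full)) = {m0, m2, m4}, add states in Sat(wait) with every successor in Z. Already a fixed point.
Sat(A[wait U (wait | full)]) = {m0, m2, m4}
|Sat(A[wait U (wait | full)])| = |{m0, m2, m4}| = 3.

3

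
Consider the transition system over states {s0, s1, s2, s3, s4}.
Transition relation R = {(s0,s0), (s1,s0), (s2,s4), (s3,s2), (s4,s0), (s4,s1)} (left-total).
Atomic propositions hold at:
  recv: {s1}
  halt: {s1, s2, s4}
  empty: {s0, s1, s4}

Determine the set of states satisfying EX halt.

{s2, s3, s4}

Sat(EX halt) = {s : some successor in {s1, s2, s4}} = {s2, s3, s4}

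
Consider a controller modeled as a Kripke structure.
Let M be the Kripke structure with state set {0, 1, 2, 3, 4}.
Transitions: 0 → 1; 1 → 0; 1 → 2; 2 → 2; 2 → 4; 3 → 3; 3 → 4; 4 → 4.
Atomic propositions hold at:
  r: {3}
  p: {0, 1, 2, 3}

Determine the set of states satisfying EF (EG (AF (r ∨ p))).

Sat(r ∨ p) = {0, 1, 2, 3}
AF (r ∨ p): least fixpoint, start Z0 = {0, 1, 2, 3}, add states with every successor in Z. Already a fixed point.
Sat(AF (r ∨ p)) = {0, 1, 2, 3}
EG (AF (r ∨ p)): greatest fixpoint, start Z0 = {0, 1, 2, 3}, keep only states in Sat with some successor in Z. Already a fixed point.
Sat(EG (AF (r ∨ p))) = {0, 1, 2, 3}
EF (EG (AF (r ∨ p))): least fixpoint, start Z0 = {0, 1, 2, 3}, add states with some successor in Z. Already a fixed point.
Sat(EF (EG (AF (r ∨ p)))) = {0, 1, 2, 3}

{0, 1, 2, 3}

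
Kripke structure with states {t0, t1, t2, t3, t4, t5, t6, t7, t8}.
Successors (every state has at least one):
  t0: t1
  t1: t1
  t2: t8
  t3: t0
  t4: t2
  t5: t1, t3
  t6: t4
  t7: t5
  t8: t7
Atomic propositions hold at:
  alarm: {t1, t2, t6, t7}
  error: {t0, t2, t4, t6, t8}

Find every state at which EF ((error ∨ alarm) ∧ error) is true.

{t0, t2, t3, t4, t5, t6, t7, t8}

Sat(error ∨ alarm) = {t0, t1, t2, t4, t6, t7, t8}
Sat((error ∨ alarm) ∧ error) = {t0, t2, t4, t6, t8}
EF ((error ∨ alarm) ∧ error): least fixpoint, start Z0 = {t0, t2, t4, t6, t8}, add states with some successor in Z. Z1 = {t0, t2, t3, t4, t6, t8}; Z2 = {t0, t2, t3, t4, t5, t6, t8}; Z3 = {t0, t2, t3, t4, t5, t6, t7, t8}; fixed.
Sat(EF ((error ∨ alarm) ∧ error)) = {t0, t2, t3, t4, t5, t6, t7, t8}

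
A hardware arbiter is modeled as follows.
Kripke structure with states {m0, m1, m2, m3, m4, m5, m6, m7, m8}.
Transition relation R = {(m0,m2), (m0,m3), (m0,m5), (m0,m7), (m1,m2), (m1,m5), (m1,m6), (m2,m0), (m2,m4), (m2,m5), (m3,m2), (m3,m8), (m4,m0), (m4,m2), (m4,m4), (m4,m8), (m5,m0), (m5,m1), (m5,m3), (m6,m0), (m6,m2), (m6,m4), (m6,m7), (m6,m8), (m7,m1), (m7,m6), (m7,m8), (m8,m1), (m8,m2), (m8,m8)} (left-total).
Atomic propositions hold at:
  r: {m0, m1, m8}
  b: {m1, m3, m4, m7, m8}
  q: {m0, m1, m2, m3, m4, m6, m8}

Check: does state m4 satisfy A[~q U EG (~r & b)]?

Sat(~q) = {m5, m7}
Sat(~r) = {m2, m3, m4, m5, m6, m7}
Sat(~r & b) = {m3, m4, m7}
EG (~r & b): greatest fixpoint, start Z0 = {m3, m4, m7}, keep only states in Sat with some successor in Z. Z1 = {m4}; fixed.
Sat(EG (~r & b)) = {m4}
A[~q U EG (~r & b)]: least fixpoint, start Z0 = Sat(EG (~r & b)) = {m4}, add states in Sat(~q) with every successor in Z. Already a fixed point.
Sat(A[~q U EG (~r & b)]) = {m4}
m4 ∈ Sat(A[~q U EG (~r & b)]) = {m4}, so the formula holds at m4.

Yes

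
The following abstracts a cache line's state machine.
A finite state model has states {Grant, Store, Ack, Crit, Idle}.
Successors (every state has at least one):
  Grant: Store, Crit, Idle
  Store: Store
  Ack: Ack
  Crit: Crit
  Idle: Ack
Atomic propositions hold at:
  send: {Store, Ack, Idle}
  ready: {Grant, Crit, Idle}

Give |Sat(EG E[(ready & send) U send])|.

3

Sat(ready & send) = {Idle}
E[(ready & send) U send]: least fixpoint, start Z0 = Sat(send) = {Store, Ack, Idle}, add states in Sat(ready & send) with some successor in Z. Already a fixed point.
Sat(E[(ready & send) U send]) = {Store, Ack, Idle}
EG E[(ready & send) U send]: greatest fixpoint, start Z0 = {Store, Ack, Idle}, keep only states in Sat with some successor in Z. Already a fixed point.
Sat(EG E[(ready & send) U send]) = {Store, Ack, Idle}
|Sat(EG E[(ready & send) U send])| = |{Store, Ack, Idle}| = 3.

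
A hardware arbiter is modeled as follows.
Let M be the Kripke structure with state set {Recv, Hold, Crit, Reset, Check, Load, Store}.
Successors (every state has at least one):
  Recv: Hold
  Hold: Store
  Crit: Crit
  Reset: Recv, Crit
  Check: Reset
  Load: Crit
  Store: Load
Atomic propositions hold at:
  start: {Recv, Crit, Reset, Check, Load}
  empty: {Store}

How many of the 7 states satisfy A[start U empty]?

A[start U empty]: least fixpoint, start Z0 = Sat(empty) = {Store}, add states in Sat(start) with every successor in Z. Already a fixed point.
Sat(A[start U empty]) = {Store}
|Sat(A[start U empty])| = |{Store}| = 1.

1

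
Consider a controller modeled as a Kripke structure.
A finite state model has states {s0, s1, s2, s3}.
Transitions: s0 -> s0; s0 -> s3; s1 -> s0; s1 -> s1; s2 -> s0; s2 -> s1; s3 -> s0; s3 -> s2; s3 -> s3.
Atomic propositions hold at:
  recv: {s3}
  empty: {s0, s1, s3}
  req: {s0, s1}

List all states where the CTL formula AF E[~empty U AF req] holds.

Sat(~empty) = {s2}
AF req: least fixpoint, start Z0 = {s0, s1}, add states with every successor in Z. Z1 = {s0, s1, s2}; fixed.
Sat(AF req) = {s0, s1, s2}
E[~empty U AF req]: least fixpoint, start Z0 = Sat(AF req) = {s0, s1, s2}, add states in Sat(~empty) with some successor in Z. Already a fixed point.
Sat(E[~empty U AF req]) = {s0, s1, s2}
AF E[~empty U AF req]: least fixpoint, start Z0 = {s0, s1, s2}, add states with every successor in Z. Already a fixed point.
Sat(AF E[~empty U AF req]) = {s0, s1, s2}

{s0, s1, s2}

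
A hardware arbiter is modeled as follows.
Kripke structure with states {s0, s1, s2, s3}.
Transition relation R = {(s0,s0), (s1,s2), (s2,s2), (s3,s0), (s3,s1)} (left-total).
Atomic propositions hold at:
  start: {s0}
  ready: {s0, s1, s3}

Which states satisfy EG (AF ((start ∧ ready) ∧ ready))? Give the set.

{s0}

Sat(start ∧ ready) = {s0}
Sat((start ∧ ready) ∧ ready) = {s0}
AF ((start ∧ ready) ∧ ready): least fixpoint, start Z0 = {s0}, add states with every successor in Z. Already a fixed point.
Sat(AF ((start ∧ ready) ∧ ready)) = {s0}
EG (AF ((start ∧ ready) ∧ ready)): greatest fixpoint, start Z0 = {s0}, keep only states in Sat with some successor in Z. Already a fixed point.
Sat(EG (AF ((start ∧ ready) ∧ ready))) = {s0}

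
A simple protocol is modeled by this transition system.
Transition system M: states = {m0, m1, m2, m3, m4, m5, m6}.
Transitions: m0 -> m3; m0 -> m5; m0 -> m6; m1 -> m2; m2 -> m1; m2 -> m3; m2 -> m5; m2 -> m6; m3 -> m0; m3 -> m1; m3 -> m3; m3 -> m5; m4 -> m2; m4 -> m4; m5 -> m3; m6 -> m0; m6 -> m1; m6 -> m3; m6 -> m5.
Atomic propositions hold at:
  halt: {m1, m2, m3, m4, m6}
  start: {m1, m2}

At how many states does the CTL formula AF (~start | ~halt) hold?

5

Sat(~start) = {m0, m3, m4, m5, m6}
Sat(~halt) = {m0, m5}
Sat(~start | ~halt) = {m0, m3, m4, m5, m6}
AF (~start | ~halt): least fixpoint, start Z0 = {m0, m3, m4, m5, m6}, add states with every successor in Z. Already a fixed point.
Sat(AF (~start | ~halt)) = {m0, m3, m4, m5, m6}
|Sat(AF (~start | ~halt))| = |{m0, m3, m4, m5, m6}| = 5.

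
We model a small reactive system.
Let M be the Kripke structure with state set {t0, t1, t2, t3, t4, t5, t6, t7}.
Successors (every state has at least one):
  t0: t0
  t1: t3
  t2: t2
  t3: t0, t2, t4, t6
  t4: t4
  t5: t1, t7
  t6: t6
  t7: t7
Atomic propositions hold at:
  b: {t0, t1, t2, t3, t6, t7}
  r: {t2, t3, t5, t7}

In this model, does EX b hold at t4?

Sat(EX b) = {s : some successor in {t0, t1, t2, t3, t6, t7}} = {t0, t1, t2, t3, t5, t6, t7}
t4 ∉ Sat(EX b) = {t0, t1, t2, t3, t5, t6, t7}, so the formula does not hold at t4.

No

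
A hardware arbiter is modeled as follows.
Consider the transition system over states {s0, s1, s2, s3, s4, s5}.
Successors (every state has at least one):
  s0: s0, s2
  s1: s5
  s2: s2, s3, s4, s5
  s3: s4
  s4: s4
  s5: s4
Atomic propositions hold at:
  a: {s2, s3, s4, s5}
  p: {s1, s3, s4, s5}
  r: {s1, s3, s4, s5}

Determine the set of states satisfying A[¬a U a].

Sat(¬a) = {s0, s1}
A[¬a U a]: least fixpoint, start Z0 = Sat(a) = {s2, s3, s4, s5}, add states in Sat(¬a) with every successor in Z. Z1 = {s1, s2, s3, s4, s5}; fixed.
Sat(A[¬a U a]) = {s1, s2, s3, s4, s5}

{s1, s2, s3, s4, s5}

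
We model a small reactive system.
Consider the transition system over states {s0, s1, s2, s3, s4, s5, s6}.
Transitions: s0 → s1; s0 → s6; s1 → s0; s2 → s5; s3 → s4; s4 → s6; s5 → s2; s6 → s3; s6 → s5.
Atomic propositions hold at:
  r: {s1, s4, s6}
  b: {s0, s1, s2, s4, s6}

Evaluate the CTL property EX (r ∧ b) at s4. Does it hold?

Yes

Sat(r ∧ b) = {s1, s4, s6}
Sat(EX (r ∧ b)) = {s : some successor in {s1, s4, s6}} = {s0, s3, s4}
s4 ∈ Sat(EX (r ∧ b)) = {s0, s3, s4}, so the formula holds at s4.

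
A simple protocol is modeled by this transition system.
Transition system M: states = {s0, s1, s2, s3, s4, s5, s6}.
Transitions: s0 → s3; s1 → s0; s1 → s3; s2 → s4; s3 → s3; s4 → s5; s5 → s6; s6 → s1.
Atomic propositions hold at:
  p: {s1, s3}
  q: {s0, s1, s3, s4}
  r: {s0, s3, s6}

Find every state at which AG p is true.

{s3}

AG p: greatest fixpoint, start Z0 = {s1, s3}, keep only states in Sat with every successor in Z. Z1 = {s3}; fixed.
Sat(AG p) = {s3}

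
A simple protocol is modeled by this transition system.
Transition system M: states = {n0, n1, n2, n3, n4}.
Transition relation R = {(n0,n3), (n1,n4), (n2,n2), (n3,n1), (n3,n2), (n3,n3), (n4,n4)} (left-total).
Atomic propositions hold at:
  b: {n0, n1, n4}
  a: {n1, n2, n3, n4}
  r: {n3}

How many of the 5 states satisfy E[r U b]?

E[r U b]: least fixpoint, start Z0 = Sat(b) = {n0, n1, n4}, add states in Sat(r) with some successor in Z. Z1 = {n0, n1, n3, n4}; fixed.
Sat(E[r U b]) = {n0, n1, n3, n4}
|Sat(E[r U b])| = |{n0, n1, n3, n4}| = 4.

4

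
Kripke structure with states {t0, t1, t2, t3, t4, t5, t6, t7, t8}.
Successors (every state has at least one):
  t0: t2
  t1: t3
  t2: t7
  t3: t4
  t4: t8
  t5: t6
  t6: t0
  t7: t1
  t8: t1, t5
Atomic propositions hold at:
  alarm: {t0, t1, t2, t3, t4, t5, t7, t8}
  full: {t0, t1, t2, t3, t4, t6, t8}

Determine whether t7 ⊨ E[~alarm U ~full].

Sat(~alarm) = {t6}
Sat(~full) = {t5, t7}
E[~alarm U ~full]: least fixpoint, start Z0 = Sat(~full) = {t5, t7}, add states in Sat(~alarm) with some successor in Z. Already a fixed point.
Sat(E[~alarm U ~full]) = {t5, t7}
t7 ∈ Sat(E[~alarm U ~full]) = {t5, t7}, so the formula holds at t7.

Yes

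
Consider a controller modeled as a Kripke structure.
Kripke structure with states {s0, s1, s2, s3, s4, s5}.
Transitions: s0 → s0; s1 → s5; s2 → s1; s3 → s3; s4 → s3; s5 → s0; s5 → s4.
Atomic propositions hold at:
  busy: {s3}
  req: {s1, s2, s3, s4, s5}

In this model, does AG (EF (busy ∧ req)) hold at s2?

Sat(busy ∧ req) = {s3}
EF (busy ∧ req): least fixpoint, start Z0 = {s3}, add states with some successor in Z. Z1 = {s3, s4}; Z2 = {s3, s4, s5}; Z3 = {s1, s3, s4, s5}; Z4 = {s1, s2, s3, s4, s5}; fixed.
Sat(EF (busy ∧ req)) = {s1, s2, s3, s4, s5}
AG (EF (busy ∧ req)): greatest fixpoint, start Z0 = {s1, s2, s3, s4, s5}, keep only states in Sat with every successor in Z. Z1 = {s1, s2, s3, s4}; Z2 = {s2, s3, s4}; Z3 = {s3, s4}; fixed.
Sat(AG (EF (busy ∧ req))) = {s3, s4}
s2 ∉ Sat(AG (EF (busy ∧ req))) = {s3, s4}, so the formula does not hold at s2.

No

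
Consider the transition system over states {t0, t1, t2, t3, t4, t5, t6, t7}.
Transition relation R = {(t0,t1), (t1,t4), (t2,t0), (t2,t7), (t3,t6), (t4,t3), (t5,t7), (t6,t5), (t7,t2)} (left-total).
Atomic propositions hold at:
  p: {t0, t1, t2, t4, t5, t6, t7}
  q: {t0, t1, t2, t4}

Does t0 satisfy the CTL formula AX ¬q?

No

Sat(¬q) = {t3, t5, t6, t7}
Sat(AX ¬q) = {s : every successor in {t3, t5, t6, t7}} = {t3, t4, t5, t6}
t0 ∉ Sat(AX ¬q) = {t3, t4, t5, t6}, so the formula does not hold at t0.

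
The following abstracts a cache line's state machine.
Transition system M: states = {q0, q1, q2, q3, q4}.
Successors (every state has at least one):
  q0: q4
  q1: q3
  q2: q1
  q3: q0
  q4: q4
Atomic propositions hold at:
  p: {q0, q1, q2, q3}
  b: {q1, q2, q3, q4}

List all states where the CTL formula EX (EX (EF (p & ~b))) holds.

Sat(~b) = {q0}
Sat(p & ~b) = {q0}
EF (p & ~b): least fixpoint, start Z0 = {q0}, add states with some successor in Z. Z1 = {q0, q3}; Z2 = {q0, q1, q3}; Z3 = {q0, q1, q2, q3}; fixed.
Sat(EF (p & ~b)) = {q0, q1, q2, q3}
Sat(EX (EF (p & ~b))) = {s : some successor in {q0, q1, q2, q3}} = {q1, q2, q3}
Sat(EX (EX (EF (p & ~b)))) = {s : some successor in {q1, q2, q3}} = {q1, q2}

{q1, q2}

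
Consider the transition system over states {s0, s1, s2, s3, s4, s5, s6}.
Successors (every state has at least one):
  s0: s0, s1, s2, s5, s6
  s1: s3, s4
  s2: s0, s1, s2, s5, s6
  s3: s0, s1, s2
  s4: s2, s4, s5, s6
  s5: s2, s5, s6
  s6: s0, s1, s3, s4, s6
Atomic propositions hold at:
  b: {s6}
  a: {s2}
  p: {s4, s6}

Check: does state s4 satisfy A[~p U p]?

Yes

Sat(~p) = {s0, s1, s2, s3, s5}
A[~p U p]: least fixpoint, start Z0 = Sat(p) = {s4, s6}, add states in Sat(~p) with every successor in Z. Already a fixed point.
Sat(A[~p U p]) = {s4, s6}
s4 ∈ Sat(A[~p U p]) = {s4, s6}, so the formula holds at s4.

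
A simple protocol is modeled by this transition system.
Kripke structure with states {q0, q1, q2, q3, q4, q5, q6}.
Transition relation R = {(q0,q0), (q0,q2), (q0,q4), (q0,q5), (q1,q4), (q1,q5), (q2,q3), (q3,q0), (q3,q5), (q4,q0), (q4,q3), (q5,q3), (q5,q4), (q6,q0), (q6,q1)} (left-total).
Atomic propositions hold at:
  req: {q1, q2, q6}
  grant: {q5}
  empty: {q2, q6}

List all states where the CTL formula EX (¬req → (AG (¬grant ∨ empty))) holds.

{q0, q6}

Sat(¬req) = {q0, q3, q4, q5}
Sat(¬grant) = {q0, q1, q2, q3, q4, q6}
Sat(¬grant ∨ empty) = {q0, q1, q2, q3, q4, q6}
AG (¬grant ∨ empty): greatest fixpoint, start Z0 = {q0, q1, q2, q3, q4, q6}, keep only states in Sat with every successor in Z. Z1 = {q2, q4, q6}; Z2 = ∅; fixed.
Sat(AG (¬grant ∨ empty)) = ∅
Sat(¬req → (AG (¬grant ∨ empty))) = {q1, q2, q6}
Sat(EX (¬req → (AG (¬grant ∨ empty)))) = {s : some successor in {q1, q2, q6}} = {q0, q6}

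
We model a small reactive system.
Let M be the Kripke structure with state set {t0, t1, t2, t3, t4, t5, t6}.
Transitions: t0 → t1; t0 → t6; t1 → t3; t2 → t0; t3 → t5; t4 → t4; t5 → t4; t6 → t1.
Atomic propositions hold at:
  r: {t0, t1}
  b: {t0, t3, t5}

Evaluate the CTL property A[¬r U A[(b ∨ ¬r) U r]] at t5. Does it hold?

Sat(¬r) = {t2, t3, t4, t5, t6}
Sat(b ∨ ¬r) = {t0, t2, t3, t4, t5, t6}
A[(b ∨ ¬r) U r]: least fixpoint, start Z0 = Sat(r) = {t0, t1}, add states in Sat(b ∨ ¬r) with every successor in Z. Z1 = {t0, t1, t2, t6}; fixed.
Sat(A[(b ∨ ¬r) U r]) = {t0, t1, t2, t6}
A[¬r U A[(b ∨ ¬r) U r]]: least fixpoint, start Z0 = Sat(A[(b ∨ ¬r) U r]) = {t0, t1, t2, t6}, add states in Sat(¬r) with every successor in Z. Already a fixed point.
Sat(A[¬r U A[(b ∨ ¬r) U r]]) = {t0, t1, t2, t6}
t5 ∉ Sat(A[¬r U A[(b ∨ ¬r) U r]]) = {t0, t1, t2, t6}, so the formula does not hold at t5.

No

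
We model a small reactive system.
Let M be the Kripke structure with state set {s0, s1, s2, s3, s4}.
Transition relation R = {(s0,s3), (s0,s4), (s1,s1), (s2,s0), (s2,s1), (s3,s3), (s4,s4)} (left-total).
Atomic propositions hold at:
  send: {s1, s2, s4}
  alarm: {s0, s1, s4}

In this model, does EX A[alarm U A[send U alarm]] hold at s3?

A[send U alarm]: least fixpoint, start Z0 = Sat(alarm) = {s0, s1, s4}, add states in Sat(send) with every successor in Z. Z1 = {s0, s1, s2, s4}; fixed.
Sat(A[send U alarm]) = {s0, s1, s2, s4}
A[alarm U A[send U alarm]]: least fixpoint, start Z0 = Sat(A[send U alarm]) = {s0, s1, s2, s4}, add states in Sat(alarm) with every successor in Z. Already a fixed point.
Sat(A[alarm U A[send U alarm]]) = {s0, s1, s2, s4}
Sat(EX A[alarm U A[send U alarm]]) = {s : some successor in {s0, s1, s2, s4}} = {s0, s1, s2, s4}
s3 ∉ Sat(EX A[alarm U A[send U alarm]]) = {s0, s1, s2, s4}, so the formula does not hold at s3.

No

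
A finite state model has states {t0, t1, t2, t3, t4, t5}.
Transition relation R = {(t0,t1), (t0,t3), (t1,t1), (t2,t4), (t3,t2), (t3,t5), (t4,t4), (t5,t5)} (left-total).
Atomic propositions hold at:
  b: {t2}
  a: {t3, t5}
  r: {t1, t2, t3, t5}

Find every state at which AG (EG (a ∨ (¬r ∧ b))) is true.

Sat(¬r) = {t0, t4}
Sat(¬r ∧ b) = ∅
Sat(a ∨ (¬r ∧ b)) = {t3, t5}
EG (a ∨ (¬r ∧ b)): greatest fixpoint, start Z0 = {t3, t5}, keep only states in Sat with some successor in Z. Already a fixed point.
Sat(EG (a ∨ (¬r ∧ b))) = {t3, t5}
AG (EG (a ∨ (¬r ∧ b))): greatest fixpoint, start Z0 = {t3, t5}, keep only states in Sat with every successor in Z. Z1 = {t5}; fixed.
Sat(AG (EG (a ∨ (¬r ∧ b)))) = {t5}

{t5}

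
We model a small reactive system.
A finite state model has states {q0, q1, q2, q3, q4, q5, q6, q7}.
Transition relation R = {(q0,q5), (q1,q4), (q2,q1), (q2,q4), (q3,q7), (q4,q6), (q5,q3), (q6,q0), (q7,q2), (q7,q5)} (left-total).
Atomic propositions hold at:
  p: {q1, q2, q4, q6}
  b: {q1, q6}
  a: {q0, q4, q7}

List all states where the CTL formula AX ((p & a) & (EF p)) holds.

Sat(p & a) = {q4}
EF p: least fixpoint, start Z0 = {q1, q2, q4, q6}, add states with some successor in Z. Z1 = {q1, q2, q4, q6, q7}; Z2 = {q1, q2, q3, q4, q6, q7}; Z3 = {q1, q2, q3, q4, q5, q6, q7}; Z4 = {q0, q1, q2, q3, q4, q5, q6, q7}; fixed.
Sat(EF p) = {q0, q1, q2, q3, q4, q5, q6, q7}
Sat((p & a) & (EF p)) = {q4}
Sat(AX ((p & a) & (EF p))) = {s : every successor in {q4}} = {q1}

{q1}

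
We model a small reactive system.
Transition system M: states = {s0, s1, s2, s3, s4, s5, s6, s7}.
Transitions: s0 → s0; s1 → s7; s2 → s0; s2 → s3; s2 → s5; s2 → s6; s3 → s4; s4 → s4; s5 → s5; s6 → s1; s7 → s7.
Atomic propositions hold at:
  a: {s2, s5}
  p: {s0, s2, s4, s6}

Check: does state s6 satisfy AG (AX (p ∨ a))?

Sat(p ∨ a) = {s0, s2, s4, s5, s6}
Sat(AX (p ∨ a)) = {s : every successor in {s0, s2, s4, s5, s6}} = {s0, s3, s4, s5}
AG (AX (p ∨ a)): greatest fixpoint, start Z0 = {s0, s3, s4, s5}, keep only states in Sat with every successor in Z. Already a fixed point.
Sat(AG (AX (p ∨ a))) = {s0, s3, s4, s5}
s6 ∉ Sat(AG (AX (p ∨ a))) = {s0, s3, s4, s5}, so the formula does not hold at s6.

No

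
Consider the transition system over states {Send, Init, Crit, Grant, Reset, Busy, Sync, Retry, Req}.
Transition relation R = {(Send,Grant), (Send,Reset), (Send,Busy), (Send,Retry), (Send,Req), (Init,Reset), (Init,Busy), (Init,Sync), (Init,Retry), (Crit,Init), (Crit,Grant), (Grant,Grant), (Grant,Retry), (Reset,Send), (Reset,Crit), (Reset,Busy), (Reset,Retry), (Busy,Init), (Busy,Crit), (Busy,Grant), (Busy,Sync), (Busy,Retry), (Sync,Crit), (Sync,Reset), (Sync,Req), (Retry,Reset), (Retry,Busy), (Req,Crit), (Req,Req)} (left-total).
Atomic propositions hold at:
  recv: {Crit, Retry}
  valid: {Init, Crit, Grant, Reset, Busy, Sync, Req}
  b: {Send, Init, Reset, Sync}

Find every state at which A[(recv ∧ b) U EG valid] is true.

{Init, Crit, Grant, Reset, Busy, Sync, Req}

Sat(recv ∧ b) = ∅
EG valid: greatest fixpoint, start Z0 = {Init, Crit, Grant, Reset, Busy, Sync, Req}, keep only states in Sat with some successor in Z. Already a fixed point.
Sat(EG valid) = {Init, Crit, Grant, Reset, Busy, Sync, Req}
A[(recv ∧ b) U EG valid]: least fixpoint, start Z0 = Sat(EG valid) = {Init, Crit, Grant, Reset, Busy, Sync, Req}, add states in Sat(recv ∧ b) with every successor in Z. Already a fixed point.
Sat(A[(recv ∧ b) U EG valid]) = {Init, Crit, Grant, Reset, Busy, Sync, Req}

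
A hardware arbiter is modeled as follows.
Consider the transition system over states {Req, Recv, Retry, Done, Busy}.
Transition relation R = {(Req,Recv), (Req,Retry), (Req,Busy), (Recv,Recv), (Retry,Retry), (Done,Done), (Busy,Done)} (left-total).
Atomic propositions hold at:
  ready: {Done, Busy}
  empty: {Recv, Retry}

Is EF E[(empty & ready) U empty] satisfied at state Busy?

Sat(empty & ready) = ∅
E[(empty & ready) U empty]: least fixpoint, start Z0 = Sat(empty) = {Recv, Retry}, add states in Sat(empty & ready) with some successor in Z. Already a fixed point.
Sat(E[(empty & ready) U empty]) = {Recv, Retry}
EF E[(empty & ready) U empty]: least fixpoint, start Z0 = {Recv, Retry}, add states with some successor in Z. Z1 = {Req, Recv, Retry}; fixed.
Sat(EF E[(empty & ready) U empty]) = {Req, Recv, Retry}
Busy ∉ Sat(EF E[(empty & ready) U empty]) = {Req, Recv, Retry}, so the formula does not hold at Busy.

No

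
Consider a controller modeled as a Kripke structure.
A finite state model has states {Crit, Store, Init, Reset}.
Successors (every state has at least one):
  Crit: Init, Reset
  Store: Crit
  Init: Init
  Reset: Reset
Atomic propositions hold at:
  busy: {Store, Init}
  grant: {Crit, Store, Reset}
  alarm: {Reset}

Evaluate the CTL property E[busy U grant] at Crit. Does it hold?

E[busy U grant]: least fixpoint, start Z0 = Sat(grant) = {Crit, Store, Reset}, add states in Sat(busy) with some successor in Z. Already a fixed point.
Sat(E[busy U grant]) = {Crit, Store, Reset}
Crit ∈ Sat(E[busy U grant]) = {Crit, Store, Reset}, so the formula holds at Crit.

Yes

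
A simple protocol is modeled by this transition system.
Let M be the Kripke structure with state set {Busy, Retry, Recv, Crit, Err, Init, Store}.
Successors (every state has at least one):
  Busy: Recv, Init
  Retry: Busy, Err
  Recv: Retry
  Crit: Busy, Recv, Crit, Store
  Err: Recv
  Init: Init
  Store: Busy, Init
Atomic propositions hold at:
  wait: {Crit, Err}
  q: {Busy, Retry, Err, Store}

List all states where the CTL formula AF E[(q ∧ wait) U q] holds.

{Busy, Retry, Recv, Err, Store}

Sat(q ∧ wait) = {Err}
E[(q ∧ wait) U q]: least fixpoint, start Z0 = Sat(q) = {Busy, Retry, Err, Store}, add states in Sat(q ∧ wait) with some successor in Z. Already a fixed point.
Sat(E[(q ∧ wait) U q]) = {Busy, Retry, Err, Store}
AF E[(q ∧ wait) U q]: least fixpoint, start Z0 = {Busy, Retry, Err, Store}, add states with every successor in Z. Z1 = {Busy, Retry, Recv, Err, Store}; fixed.
Sat(AF E[(q ∧ wait) U q]) = {Busy, Retry, Recv, Err, Store}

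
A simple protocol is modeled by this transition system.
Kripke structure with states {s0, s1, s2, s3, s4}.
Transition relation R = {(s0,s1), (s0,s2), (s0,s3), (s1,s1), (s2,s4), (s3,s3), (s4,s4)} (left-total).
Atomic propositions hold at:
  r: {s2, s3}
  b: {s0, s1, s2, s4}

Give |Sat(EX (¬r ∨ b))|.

Sat(¬r) = {s0, s1, s4}
Sat(¬r ∨ b) = {s0, s1, s2, s4}
Sat(EX (¬r ∨ b)) = {s : some successor in {s0, s1, s2, s4}} = {s0, s1, s2, s4}
|Sat(EX (¬r ∨ b))| = |{s0, s1, s2, s4}| = 4.

4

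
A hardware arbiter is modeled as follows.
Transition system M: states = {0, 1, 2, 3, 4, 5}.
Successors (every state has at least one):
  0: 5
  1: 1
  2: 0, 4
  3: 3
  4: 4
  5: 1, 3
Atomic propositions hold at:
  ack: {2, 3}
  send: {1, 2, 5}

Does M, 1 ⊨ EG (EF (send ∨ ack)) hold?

Sat(send ∨ ack) = {1, 2, 3, 5}
EF (send ∨ ack): least fixpoint, start Z0 = {1, 2, 3, 5}, add states with some successor in Z. Z1 = {0, 1, 2, 3, 5}; fixed.
Sat(EF (send ∨ ack)) = {0, 1, 2, 3, 5}
EG (EF (send ∨ ack)): greatest fixpoint, start Z0 = {0, 1, 2, 3, 5}, keep only states in Sat with some successor in Z. Already a fixed point.
Sat(EG (EF (send ∨ ack))) = {0, 1, 2, 3, 5}
1 ∈ Sat(EG (EF (send ∨ ack))) = {0, 1, 2, 3, 5}, so the formula holds at 1.

Yes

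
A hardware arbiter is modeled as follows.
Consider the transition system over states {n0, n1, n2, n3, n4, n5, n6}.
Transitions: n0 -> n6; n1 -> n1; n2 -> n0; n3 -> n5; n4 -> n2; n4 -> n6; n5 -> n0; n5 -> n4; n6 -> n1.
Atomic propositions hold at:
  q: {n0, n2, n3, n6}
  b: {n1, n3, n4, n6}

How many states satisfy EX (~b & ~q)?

Sat(~b) = {n0, n2, n5}
Sat(~q) = {n1, n4, n5}
Sat(~b & ~q) = {n5}
Sat(EX (~b & ~q)) = {s : some successor in {n5}} = {n3}
|Sat(EX (~b & ~q))| = |{n3}| = 1.

1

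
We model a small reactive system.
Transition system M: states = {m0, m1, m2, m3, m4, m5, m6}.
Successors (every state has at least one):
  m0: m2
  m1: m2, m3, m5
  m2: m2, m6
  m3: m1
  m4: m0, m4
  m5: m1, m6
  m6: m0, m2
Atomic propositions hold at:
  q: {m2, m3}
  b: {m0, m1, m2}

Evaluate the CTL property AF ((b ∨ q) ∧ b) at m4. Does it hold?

Sat(b ∨ q) = {m0, m1, m2, m3}
Sat((b ∨ q) ∧ b) = {m0, m1, m2}
AF ((b ∨ q) ∧ b): least fixpoint, start Z0 = {m0, m1, m2}, add states with every successor in Z. Z1 = {m0, m1, m2, m3, m6}; Z2 = {m0, m1, m2, m3, m5, m6}; fixed.
Sat(AF ((b ∨ q) ∧ b)) = {m0, m1, m2, m3, m5, m6}
m4 ∉ Sat(AF ((b ∨ q) ∧ b)) = {m0, m1, m2, m3, m5, m6}, so the formula does not hold at m4.

No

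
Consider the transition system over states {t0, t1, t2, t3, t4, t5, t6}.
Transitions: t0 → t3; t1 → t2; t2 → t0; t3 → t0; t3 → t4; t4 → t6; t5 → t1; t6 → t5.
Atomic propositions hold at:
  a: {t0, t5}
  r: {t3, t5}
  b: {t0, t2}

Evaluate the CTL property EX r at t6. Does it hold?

Sat(EX r) = {s : some successor in {t3, t5}} = {t0, t6}
t6 ∈ Sat(EX r) = {t0, t6}, so the formula holds at t6.

Yes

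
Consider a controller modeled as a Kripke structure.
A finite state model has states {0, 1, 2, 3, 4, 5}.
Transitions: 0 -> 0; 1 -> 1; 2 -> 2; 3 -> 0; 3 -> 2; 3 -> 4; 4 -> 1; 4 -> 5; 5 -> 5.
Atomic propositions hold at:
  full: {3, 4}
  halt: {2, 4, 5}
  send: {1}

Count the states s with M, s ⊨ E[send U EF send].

3

EF send: least fixpoint, start Z0 = {1}, add states with some successor in Z. Z1 = {1, 4}; Z2 = {1, 3, 4}; fixed.
Sat(EF send) = {1, 3, 4}
E[send U EF send]: least fixpoint, start Z0 = Sat(EF send) = {1, 3, 4}, add states in Sat(send) with some successor in Z. Already a fixed point.
Sat(E[send U EF send]) = {1, 3, 4}
|Sat(E[send U EF send])| = |{1, 3, 4}| = 3.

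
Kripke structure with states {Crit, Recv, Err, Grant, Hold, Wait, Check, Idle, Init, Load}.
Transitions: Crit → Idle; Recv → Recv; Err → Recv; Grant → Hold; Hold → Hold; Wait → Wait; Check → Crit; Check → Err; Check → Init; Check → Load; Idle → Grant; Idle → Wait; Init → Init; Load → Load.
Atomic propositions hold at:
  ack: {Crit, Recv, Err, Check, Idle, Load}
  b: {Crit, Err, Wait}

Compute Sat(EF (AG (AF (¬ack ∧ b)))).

{Crit, Wait, Check, Idle}

Sat(¬ack) = {Grant, Hold, Wait, Init}
Sat(¬ack ∧ b) = {Wait}
AF (¬ack ∧ b): least fixpoint, start Z0 = {Wait}, add states with every successor in Z. Already a fixed point.
Sat(AF (¬ack ∧ b)) = {Wait}
AG (AF (¬ack ∧ b)): greatest fixpoint, start Z0 = {Wait}, keep only states in Sat with every successor in Z. Already a fixed point.
Sat(AG (AF (¬ack ∧ b))) = {Wait}
EF (AG (AF (¬ack ∧ b))): least fixpoint, start Z0 = {Wait}, add states with some successor in Z. Z1 = {Wait, Idle}; Z2 = {Crit, Wait, Idle}; Z3 = {Crit, Wait, Check, Idle}; fixed.
Sat(EF (AG (AF (¬ack ∧ b)))) = {Crit, Wait, Check, Idle}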